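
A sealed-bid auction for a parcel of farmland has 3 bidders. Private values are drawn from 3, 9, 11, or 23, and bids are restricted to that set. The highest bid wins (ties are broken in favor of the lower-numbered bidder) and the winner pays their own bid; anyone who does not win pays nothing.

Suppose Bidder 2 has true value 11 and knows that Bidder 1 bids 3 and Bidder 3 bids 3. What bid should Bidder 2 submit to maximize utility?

9

Bid 3: loses, pays 0, utility 0.
Bid 9: wins, pays 9, utility 11 - 9 = 2.
Bid 11: wins, pays 11, utility 11 - 11 = 0.
Bid 23: wins, pays 23, utility 11 - 23 = -12.
The best choice is 9 with utility 2.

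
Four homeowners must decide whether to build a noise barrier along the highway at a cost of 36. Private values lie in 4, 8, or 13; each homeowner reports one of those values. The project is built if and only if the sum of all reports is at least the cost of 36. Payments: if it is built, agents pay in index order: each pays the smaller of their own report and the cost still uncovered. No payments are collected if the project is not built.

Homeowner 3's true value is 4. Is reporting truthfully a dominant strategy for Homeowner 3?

Yes

Check each profile of the others' reports and compare truth against every alternative report.
Others report (4, 13, 13): truth gives 0, best alternative gives -4.
Others report (8, 8, 13): truth gives 0, best alternative gives -4.
Others report (8, 13, 8): truth gives 0, best alternative gives -4.
Others report (8, 13, 13): truth gives 0, best alternative gives -4.
Others report (13, 4, 13): truth gives 0, best alternative gives -4.
Others report (13, 8, 8): truth gives 0, best alternative gives -4.
(Remaining 21 profiles checked similarly; truth is weakly best in each.)
In every case the truthful report is at least as good as any alternative, so it is a dominant strategy.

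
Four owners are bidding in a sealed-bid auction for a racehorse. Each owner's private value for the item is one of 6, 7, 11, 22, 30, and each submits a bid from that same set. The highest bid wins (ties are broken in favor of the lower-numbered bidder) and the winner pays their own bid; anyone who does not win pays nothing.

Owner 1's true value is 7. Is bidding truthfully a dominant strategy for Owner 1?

Consider the case where Owner 2 bids 6, Owner 3 bids 6 and Owner 4 bids 6.
Truthful bid 7: wins, pays 7, utility 7 - 7 = 0.
Bid 6 instead: wins, pays 6, utility 7 - 6 = 1.
Since 1 > 0, bidding 6 is strictly better here, so truthful bidding is not dominant.

No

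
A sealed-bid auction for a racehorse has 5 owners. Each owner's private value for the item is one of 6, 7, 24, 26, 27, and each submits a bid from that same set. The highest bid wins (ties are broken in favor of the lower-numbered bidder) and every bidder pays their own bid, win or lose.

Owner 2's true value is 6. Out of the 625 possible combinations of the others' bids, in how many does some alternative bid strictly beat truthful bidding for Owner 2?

Others bid (6, 6, 6, 6): truth gives -6; bid 7 gives -1 > -6. Violating.
Others bid (6, 6, 6, 7): truth gives -6; bid 7 gives -1 > -6. Violating.
Others bid (6, 6, 7, 6): truth gives -6; bid 7 gives -1 > -6. Violating.
Others bid (6, 6, 7, 7): truth gives -6; bid 7 gives -1 > -6. Violating.
Others bid (6, 6, 6, 24): truth gives -6; no alternative beats it.
Others bid (6, 6, 6, 26): truth gives -6; no alternative beats it.
(Checking all 625 profiles: 8 have a profitable deviation, 617 do not.)

8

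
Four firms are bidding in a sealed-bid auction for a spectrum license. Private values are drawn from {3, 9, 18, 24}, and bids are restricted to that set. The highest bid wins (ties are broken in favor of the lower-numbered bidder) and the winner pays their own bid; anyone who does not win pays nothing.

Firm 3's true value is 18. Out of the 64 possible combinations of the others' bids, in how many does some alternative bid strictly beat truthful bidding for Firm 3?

2

Others bid (3, 3, 3): truth gives 0; bid 9 gives 9 > 0. Violating.
Others bid (3, 3, 9): truth gives 0; bid 9 gives 9 > 0. Violating.
Others bid (3, 3, 18): truth gives 0; no alternative beats it.
Others bid (3, 3, 24): truth gives 0; no alternative beats it.
(Checking all 64 profiles: 2 have a profitable deviation, 62 do not.)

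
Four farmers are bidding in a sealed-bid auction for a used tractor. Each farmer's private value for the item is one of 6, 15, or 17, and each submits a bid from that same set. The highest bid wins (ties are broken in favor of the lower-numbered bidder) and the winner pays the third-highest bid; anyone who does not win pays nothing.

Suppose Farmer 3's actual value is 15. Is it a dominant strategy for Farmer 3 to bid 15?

Consider the case where Farmer 1 bids 6, Farmer 2 bids 6 and Farmer 4 bids 17.
Truthful bid 15: loses, pays 0, utility 0.
Bid 17 instead: wins, pays 6, utility 15 - 6 = 9.
Since 9 > 0, bidding 17 is strictly better here, so truthful bidding is not dominant.

No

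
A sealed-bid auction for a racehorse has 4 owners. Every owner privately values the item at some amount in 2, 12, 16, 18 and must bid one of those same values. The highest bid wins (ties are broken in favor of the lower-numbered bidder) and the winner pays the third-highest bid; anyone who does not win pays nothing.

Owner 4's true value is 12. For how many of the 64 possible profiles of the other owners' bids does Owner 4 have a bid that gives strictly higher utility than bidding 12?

6

Others bid (2, 2, 12): truth gives 0; bid 16 gives 10 > 0. Violating.
Others bid (2, 2, 16): truth gives 0; bid 18 gives 10 > 0. Violating.
Others bid (2, 12, 2): truth gives 0; bid 16 gives 10 > 0. Violating.
Others bid (2, 16, 2): truth gives 0; bid 18 gives 10 > 0. Violating.
Others bid (2, 2, 2): truth gives 10; no alternative beats it.
Others bid (2, 2, 18): truth gives 0; no alternative beats it.
(Checking all 64 profiles: 6 have a profitable deviation, 58 do not.)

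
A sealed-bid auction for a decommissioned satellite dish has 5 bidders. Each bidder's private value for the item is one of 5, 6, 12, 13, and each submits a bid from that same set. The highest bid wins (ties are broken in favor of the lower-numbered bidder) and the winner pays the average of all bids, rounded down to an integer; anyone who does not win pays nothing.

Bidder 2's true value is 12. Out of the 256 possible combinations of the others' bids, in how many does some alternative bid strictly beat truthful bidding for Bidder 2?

Others bid (5, 5, 5, 5): truth gives 6; bid 6 gives 7 > 6. Violating.
Others bid (5, 5, 5, 6): truth gives 6; bid 6 gives 7 > 6. Violating.
Others bid (5, 5, 5, 13): truth gives 0; bid 13 gives 4 > 0. Violating.
Others bid (5, 5, 6, 5): truth gives 6; bid 6 gives 7 > 6. Violating.
Others bid (5, 5, 5, 12): truth gives 5; no alternative beats it.
Others bid (5, 5, 6, 12): truth gives 4; no alternative beats it.
(Checking all 256 profiles: 138 have a profitable deviation, 118 do not.)

138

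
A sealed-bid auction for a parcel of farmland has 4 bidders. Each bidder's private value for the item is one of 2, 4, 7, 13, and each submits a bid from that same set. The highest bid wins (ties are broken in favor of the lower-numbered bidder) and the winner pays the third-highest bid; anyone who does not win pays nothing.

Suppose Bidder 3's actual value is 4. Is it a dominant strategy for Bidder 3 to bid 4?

No

Consider the case where Bidder 1 bids 2, Bidder 2 bids 2 and Bidder 4 bids 7.
Truthful bid 4: loses, pays 0, utility 0.
Bid 7 instead: wins, pays 2, utility 4 - 2 = 2.
Since 2 > 0, bidding 7 is strictly better here, so truthful bidding is not dominant.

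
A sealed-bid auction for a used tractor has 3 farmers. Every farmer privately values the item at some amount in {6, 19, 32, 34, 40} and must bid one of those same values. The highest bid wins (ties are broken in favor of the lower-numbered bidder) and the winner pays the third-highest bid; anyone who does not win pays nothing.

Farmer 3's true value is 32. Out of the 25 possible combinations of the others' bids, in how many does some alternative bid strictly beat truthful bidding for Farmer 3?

Others bid (6, 32): truth gives 0; bid 34 gives 26 > 0. Violating.
Others bid (6, 34): truth gives 0; bid 40 gives 26 > 0. Violating.
Others bid (19, 32): truth gives 0; bid 34 gives 13 > 0. Violating.
Others bid (19, 34): truth gives 0; bid 40 gives 13 > 0. Violating.
Others bid (6, 6): truth gives 26; no alternative beats it.
Others bid (6, 19): truth gives 26; no alternative beats it.
(Checking all 25 profiles: 8 have a profitable deviation, 17 do not.)

8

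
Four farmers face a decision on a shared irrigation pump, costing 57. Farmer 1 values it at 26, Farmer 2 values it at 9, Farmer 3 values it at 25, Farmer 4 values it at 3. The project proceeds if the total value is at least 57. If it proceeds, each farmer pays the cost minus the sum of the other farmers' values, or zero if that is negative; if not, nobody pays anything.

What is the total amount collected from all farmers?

42

Total value 63 ≥ cost 57, so it is built.
Farmer 1: others sum to 37; max(0, 57 - 37) = 20.
Farmer 2: others sum to 54; max(0, 57 - 54) = 3.
Farmer 3: others sum to 38; max(0, 57 - 38) = 19.
Farmer 4: others sum to 60; max(0, 57 - 60) = 0.
Total collected = 20 + 3 + 19 + 0 = 42.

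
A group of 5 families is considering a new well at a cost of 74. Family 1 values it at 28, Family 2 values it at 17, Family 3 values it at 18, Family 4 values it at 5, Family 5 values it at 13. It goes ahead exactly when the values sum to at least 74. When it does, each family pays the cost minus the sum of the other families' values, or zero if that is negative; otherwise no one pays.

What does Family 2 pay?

10

Total value 81 ≥ cost 74, so the project is built.
The other families' values sum to 64.
Cost minus that sum is 74 - 64 = 10.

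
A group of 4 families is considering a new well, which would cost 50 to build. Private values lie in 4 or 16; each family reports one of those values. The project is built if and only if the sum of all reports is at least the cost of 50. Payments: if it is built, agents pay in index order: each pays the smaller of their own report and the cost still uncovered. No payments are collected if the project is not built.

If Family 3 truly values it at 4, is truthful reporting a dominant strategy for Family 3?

Yes

Check each profile of the others' reports and compare truth against every alternative report.
Others report (4, 16, 16): truth gives 0, best alternative gives -12.
Others report (16, 4, 16): truth gives 0, best alternative gives -12.
Others report (16, 16, 4): truth gives 0, best alternative gives -12.
Others report (16, 16, 16): truth gives 0, best alternative gives -12.
Others report (4, 4, 4): truth gives 0, best alternative gives 0.
Others report (4, 4, 16): truth gives 0, best alternative gives 0.
(Remaining 2 profiles checked similarly; truth is weakly best in each.)
In every case the truthful report is at least as good as any alternative, so it is a dominant strategy.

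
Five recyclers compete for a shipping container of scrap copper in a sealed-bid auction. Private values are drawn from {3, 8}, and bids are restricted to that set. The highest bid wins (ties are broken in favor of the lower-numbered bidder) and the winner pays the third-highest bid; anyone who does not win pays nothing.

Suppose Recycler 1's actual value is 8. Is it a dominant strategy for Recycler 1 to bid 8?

Check each profile of the others' bids and compare truth against every alternative bid.
Others bid (3, 3, 3, 8): truth gives 5, best alternative gives 0.
Others bid (3, 3, 8, 3): truth gives 5, best alternative gives 0.
Others bid (3, 8, 3, 3): truth gives 5, best alternative gives 0.
Others bid (8, 3, 3, 3): truth gives 5, best alternative gives 0.
Others bid (3, 3, 3, 3): truth gives 5, best alternative gives 5.
Others bid (3, 3, 8, 8): truth gives 0, best alternative gives 0.
(Remaining 10 profiles checked similarly; truth is weakly best in each.)
In every case the truthful bid is at least as good as any alternative, so it is a dominant strategy.

Yes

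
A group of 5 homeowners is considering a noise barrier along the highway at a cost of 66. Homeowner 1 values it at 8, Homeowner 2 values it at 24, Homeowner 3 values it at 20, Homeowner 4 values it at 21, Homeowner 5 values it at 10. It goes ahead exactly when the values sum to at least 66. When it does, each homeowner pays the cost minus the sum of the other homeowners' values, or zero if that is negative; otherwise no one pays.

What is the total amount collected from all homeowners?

Total value 83 ≥ cost 66, so it is built.
Homeowner 1: others sum to 75; max(0, 66 - 75) = 0.
Homeowner 2: others sum to 59; max(0, 66 - 59) = 7.
Homeowner 3: others sum to 63; max(0, 66 - 63) = 3.
Homeowner 4: others sum to 62; max(0, 66 - 62) = 4.
Homeowner 5: others sum to 73; max(0, 66 - 73) = 0.
Total collected = 0 + 7 + 3 + 4 + 0 = 14.

14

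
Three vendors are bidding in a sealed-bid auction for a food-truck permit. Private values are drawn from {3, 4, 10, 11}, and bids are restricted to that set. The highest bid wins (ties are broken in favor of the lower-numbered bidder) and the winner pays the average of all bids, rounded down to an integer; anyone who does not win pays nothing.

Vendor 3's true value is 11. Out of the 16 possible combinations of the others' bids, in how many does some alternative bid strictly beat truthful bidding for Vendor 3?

Others bid (3, 3): truth gives 6; bid 4 gives 8 > 6. Violating.
Others bid (3, 4): truth gives 5; bid 10 gives 6 > 5. Violating.
Others bid (4, 3): truth gives 5; bid 10 gives 6 > 5. Violating.
Others bid (3, 10): truth gives 3; no alternative beats it.
Others bid (3, 11): truth gives 0; no alternative beats it.
(Checking all 16 profiles: 3 have a profitable deviation, 13 do not.)

3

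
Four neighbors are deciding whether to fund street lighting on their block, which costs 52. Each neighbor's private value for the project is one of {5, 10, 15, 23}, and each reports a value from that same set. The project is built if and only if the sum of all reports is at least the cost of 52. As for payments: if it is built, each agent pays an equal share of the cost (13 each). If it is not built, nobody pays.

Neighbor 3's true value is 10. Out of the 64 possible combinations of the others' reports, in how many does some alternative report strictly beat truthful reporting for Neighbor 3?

Others report (5, 15, 23): truth gives -3; report 5 gives 0 > -3. Violating.
Others report (5, 23, 15): truth gives -3; report 5 gives 0 > -3. Violating.
Others report (10, 10, 23): truth gives -3; report 5 gives 0 > -3. Violating.
Others report (10, 23, 10): truth gives -3; report 5 gives 0 > -3. Violating.
Others report (5, 5, 5): truth gives 0; no alternative beats it.
Others report (5, 5, 10): truth gives 0; no alternative beats it.
(Checking all 64 profiles: 10 have a profitable deviation, 54 do not.)

10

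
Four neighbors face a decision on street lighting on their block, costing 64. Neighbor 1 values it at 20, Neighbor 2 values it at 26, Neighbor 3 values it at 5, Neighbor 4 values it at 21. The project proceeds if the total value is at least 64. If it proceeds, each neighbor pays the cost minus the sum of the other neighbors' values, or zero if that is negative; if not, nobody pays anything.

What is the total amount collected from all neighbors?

Total value 72 ≥ cost 64, so it is built.
Neighbor 1: others sum to 52; max(0, 64 - 52) = 12.
Neighbor 2: others sum to 46; max(0, 64 - 46) = 18.
Neighbor 3: others sum to 67; max(0, 64 - 67) = 0.
Neighbor 4: others sum to 51; max(0, 64 - 51) = 13.
Total collected = 12 + 18 + 0 + 13 = 43.

43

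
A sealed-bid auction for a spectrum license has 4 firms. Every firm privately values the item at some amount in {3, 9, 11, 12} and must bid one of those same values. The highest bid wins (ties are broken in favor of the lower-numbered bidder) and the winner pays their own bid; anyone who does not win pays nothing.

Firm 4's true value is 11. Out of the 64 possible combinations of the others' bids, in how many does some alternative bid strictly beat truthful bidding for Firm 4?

1

Others bid (3, 3, 3): truth gives 0; bid 9 gives 2 > 0. Violating.
Others bid (3, 3, 9): truth gives 0; no alternative beats it.
Others bid (3, 3, 11): truth gives 0; no alternative beats it.
(Checking all 64 profiles: 1 has a profitable deviation, 63 do not.)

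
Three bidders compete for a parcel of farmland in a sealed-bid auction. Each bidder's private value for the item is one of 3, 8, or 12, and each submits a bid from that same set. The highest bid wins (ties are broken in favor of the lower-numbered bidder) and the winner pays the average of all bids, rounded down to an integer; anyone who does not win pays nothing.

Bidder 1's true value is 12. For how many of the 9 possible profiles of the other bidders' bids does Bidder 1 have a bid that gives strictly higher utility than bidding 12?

Others bid (3, 3): truth gives 6; bid 3 gives 9 > 6. Violating.
Others bid (3, 8): truth gives 5; bid 8 gives 6 > 5. Violating.
Others bid (8, 3): truth gives 5; bid 8 gives 6 > 5. Violating.
Others bid (8, 8): truth gives 3; bid 8 gives 4 > 3. Violating.
Others bid (3, 12): truth gives 3; no alternative beats it.
Others bid (8, 12): truth gives 2; no alternative beats it.
(Checking all 9 profiles: 4 have a profitable deviation, 5 do not.)

4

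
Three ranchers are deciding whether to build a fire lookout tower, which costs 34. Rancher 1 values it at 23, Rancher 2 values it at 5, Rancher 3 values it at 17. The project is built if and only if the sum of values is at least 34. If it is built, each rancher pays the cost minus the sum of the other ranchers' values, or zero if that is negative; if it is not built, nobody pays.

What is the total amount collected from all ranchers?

Total value 45 ≥ cost 34, so it is built.
Rancher 1: others sum to 22; max(0, 34 - 22) = 12.
Rancher 2: others sum to 40; max(0, 34 - 40) = 0.
Rancher 3: others sum to 28; max(0, 34 - 28) = 6.
Total collected = 12 + 0 + 6 = 18.

18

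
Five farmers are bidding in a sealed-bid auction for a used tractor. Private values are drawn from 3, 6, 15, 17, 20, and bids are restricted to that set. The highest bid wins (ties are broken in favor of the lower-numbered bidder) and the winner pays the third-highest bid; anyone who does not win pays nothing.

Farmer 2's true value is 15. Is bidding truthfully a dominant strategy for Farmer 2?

No

Consider the case where Farmer 1 bids 3, Farmer 3 bids 3, Farmer 4 bids 3 and Farmer 5 bids 17.
Truthful bid 15: loses, pays 0, utility 0.
Bid 17 instead: wins, pays 3, utility 15 - 3 = 12.
Since 12 > 0, bidding 17 is strictly better here, so truthful bidding is not dominant.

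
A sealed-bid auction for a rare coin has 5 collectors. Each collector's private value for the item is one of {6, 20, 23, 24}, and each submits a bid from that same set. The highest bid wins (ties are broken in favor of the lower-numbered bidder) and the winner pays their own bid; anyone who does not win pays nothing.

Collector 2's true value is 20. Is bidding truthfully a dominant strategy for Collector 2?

Yes

Check each profile of the others' bids and compare truth against every alternative bid.
Others bid (6, 6, 6, 6): truth gives 0, best alternative gives 0.
Others bid (6, 6, 6, 20): truth gives 0, best alternative gives 0.
Others bid (6, 6, 6, 23): truth gives 0, best alternative gives 0.
Others bid (6, 6, 6, 24): truth gives 0, best alternative gives 0.
Others bid (6, 6, 20, 6): truth gives 0, best alternative gives 0.
Others bid (6, 6, 20, 20): truth gives 0, best alternative gives 0.
(Remaining 250 profiles checked similarly; truth is weakly best in each.)
In every case the truthful bid is at least as good as any alternative, so it is a dominant strategy.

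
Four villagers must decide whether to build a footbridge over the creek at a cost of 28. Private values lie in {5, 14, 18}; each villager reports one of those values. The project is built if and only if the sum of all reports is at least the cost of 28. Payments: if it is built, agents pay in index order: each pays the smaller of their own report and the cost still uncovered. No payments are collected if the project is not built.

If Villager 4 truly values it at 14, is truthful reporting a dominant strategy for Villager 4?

Yes

Check each profile of the others' reports and compare truth against every alternative report.
Others report (5, 5, 18): truth gives 14, best alternative gives 14.
Others report (5, 14, 14): truth gives 14, best alternative gives 14.
Others report (5, 14, 18): truth gives 14, best alternative gives 14.
Others report (5, 18, 5): truth gives 14, best alternative gives 14.
Others report (5, 18, 14): truth gives 14, best alternative gives 14.
Others report (5, 18, 18): truth gives 14, best alternative gives 14.
(Remaining 21 profiles checked similarly; truth is weakly best in each.)
In every case the truthful report is at least as good as any alternative, so it is a dominant strategy.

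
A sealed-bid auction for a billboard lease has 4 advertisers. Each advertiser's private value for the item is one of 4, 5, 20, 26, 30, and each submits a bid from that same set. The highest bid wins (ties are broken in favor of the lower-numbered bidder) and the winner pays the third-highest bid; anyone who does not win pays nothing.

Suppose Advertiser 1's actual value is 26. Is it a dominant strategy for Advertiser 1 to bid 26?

Consider the case where Advertiser 2 bids 4, Advertiser 3 bids 4 and Advertiser 4 bids 30.
Truthful bid 26: loses, pays 0, utility 0.
Bid 30 instead: wins, pays 4, utility 26 - 4 = 22.
Since 22 > 0, bidding 30 is strictly better here, so truthful bidding is not dominant.

No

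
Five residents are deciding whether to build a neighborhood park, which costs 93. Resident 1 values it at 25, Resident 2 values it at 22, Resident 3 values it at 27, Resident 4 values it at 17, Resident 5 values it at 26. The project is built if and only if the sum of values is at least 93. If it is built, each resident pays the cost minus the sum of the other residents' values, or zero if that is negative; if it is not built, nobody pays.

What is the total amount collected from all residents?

6

Total value 117 ≥ cost 93, so it is built.
Resident 1: others sum to 92; max(0, 93 - 92) = 1.
Resident 2: others sum to 95; max(0, 93 - 95) = 0.
Resident 3: others sum to 90; max(0, 93 - 90) = 3.
Resident 4: others sum to 100; max(0, 93 - 100) = 0.
Resident 5: others sum to 91; max(0, 93 - 91) = 2.
Total collected = 1 + 0 + 3 + 0 + 2 = 6.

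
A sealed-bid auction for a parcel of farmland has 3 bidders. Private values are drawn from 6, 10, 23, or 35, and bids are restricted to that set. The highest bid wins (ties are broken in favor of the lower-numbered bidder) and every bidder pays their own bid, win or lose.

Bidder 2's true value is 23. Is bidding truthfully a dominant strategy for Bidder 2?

Consider the case where Bidder 1 bids 6 and Bidder 3 bids 6.
Truthful bid 23: wins, pays 23, utility 23 - 23 = 0.
Bid 10 instead: wins, pays 10, utility 23 - 10 = 13.
Since 13 > 0, bidding 10 is strictly better here, so truthful bidding is not dominant.

No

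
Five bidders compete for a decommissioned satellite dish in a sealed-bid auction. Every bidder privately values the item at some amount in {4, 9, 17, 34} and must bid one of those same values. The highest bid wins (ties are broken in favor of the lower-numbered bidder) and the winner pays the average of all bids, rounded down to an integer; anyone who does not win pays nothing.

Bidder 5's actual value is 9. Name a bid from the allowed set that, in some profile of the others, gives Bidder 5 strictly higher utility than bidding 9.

17

Suppose Bidder 1 bids 4, Bidder 2 bids 4, Bidder 3 bids 4 and Bidder 4 bids 9.
Bid 9: loses, pays 0, utility 0.
Bid 17: wins, pays 7, utility 9 - 7 = 2.
So bidding 17 beats truth here (2 > 0).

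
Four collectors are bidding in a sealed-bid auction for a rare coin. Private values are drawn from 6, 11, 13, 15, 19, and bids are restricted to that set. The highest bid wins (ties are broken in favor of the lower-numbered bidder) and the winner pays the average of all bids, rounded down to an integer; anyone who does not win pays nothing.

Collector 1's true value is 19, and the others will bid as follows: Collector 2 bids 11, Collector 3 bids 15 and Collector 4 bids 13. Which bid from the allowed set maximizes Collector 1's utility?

15

Bid 6: loses, pays 0, utility 0.
Bid 11: loses, pays 0, utility 0.
Bid 13: loses, pays 0, utility 0.
Bid 15: wins, pays 13, utility 19 - 13 = 6.
Bid 19: wins, pays 14, utility 19 - 14 = 5.
The best choice is 15 with utility 6.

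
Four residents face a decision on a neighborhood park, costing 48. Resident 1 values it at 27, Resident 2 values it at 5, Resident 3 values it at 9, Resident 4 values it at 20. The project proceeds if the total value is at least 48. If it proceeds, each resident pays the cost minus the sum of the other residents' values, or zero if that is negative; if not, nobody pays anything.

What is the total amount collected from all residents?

Total value 61 ≥ cost 48, so it is built.
Resident 1: others sum to 34; max(0, 48 - 34) = 14.
Resident 2: others sum to 56; max(0, 48 - 56) = 0.
Resident 3: others sum to 52; max(0, 48 - 52) = 0.
Resident 4: others sum to 41; max(0, 48 - 41) = 7.
Total collected = 14 + 0 + 0 + 7 = 21.

21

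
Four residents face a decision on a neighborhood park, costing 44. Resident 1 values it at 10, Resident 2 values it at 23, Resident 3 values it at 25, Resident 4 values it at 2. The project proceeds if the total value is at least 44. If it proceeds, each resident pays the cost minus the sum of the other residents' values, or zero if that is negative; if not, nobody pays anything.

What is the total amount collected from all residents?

Total value 60 ≥ cost 44, so it is built.
Resident 1: others sum to 50; max(0, 44 - 50) = 0.
Resident 2: others sum to 37; max(0, 44 - 37) = 7.
Resident 3: others sum to 35; max(0, 44 - 35) = 9.
Resident 4: others sum to 58; max(0, 44 - 58) = 0.
Total collected = 0 + 7 + 9 + 0 = 16.

16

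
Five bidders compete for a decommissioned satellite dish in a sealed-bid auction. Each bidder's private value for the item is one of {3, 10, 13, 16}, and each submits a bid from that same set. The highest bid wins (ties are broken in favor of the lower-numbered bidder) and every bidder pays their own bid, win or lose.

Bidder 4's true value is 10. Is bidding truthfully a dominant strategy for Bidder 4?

Consider the case where Bidder 1 bids 3, Bidder 2 bids 3, Bidder 3 bids 3 and Bidder 5 bids 13.
Truthful bid 10: loses but pays 10, utility -10.
Bid 3 instead: loses but pays 3, utility -3.
Since -3 > -10, bidding 3 is strictly better here, so truthful bidding is not dominant.

No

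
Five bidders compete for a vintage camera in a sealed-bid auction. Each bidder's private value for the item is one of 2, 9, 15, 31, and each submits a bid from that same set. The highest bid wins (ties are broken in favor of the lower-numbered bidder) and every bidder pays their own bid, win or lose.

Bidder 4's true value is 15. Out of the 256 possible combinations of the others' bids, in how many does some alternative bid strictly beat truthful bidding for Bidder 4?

Others bid (2, 2, 2, 2): truth gives 0; bid 9 gives 6 > 0. Violating.
Others bid (2, 2, 2, 9): truth gives 0; bid 9 gives 6 > 0. Violating.
Others bid (2, 2, 2, 31): truth gives -15; bid 2 gives -2 > -15. Violating.
Others bid (2, 2, 9, 31): truth gives -15; bid 2 gives -2 > -15. Violating.
Others bid (2, 2, 2, 15): truth gives 0; no alternative beats it.
Others bid (2, 2, 9, 2): truth gives 0; no alternative beats it.
(Checking all 256 profiles: 234 have a profitable deviation, 22 do not.)

234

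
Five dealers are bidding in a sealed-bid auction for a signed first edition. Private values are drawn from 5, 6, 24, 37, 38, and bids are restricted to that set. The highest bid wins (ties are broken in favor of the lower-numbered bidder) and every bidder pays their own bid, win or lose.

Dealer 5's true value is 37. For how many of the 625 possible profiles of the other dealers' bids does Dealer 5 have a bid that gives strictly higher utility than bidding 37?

560

Others bid (5, 5, 5, 5): truth gives 0; bid 6 gives 31 > 0. Violating.
Others bid (5, 5, 5, 6): truth gives 0; bid 24 gives 13 > 0. Violating.
Others bid (5, 5, 5, 37): truth gives -37; bid 38 gives -1 > -37. Violating.
Others bid (5, 5, 5, 38): truth gives -37; bid 5 gives -5 > -37. Violating.
Others bid (5, 5, 5, 24): truth gives 0; no alternative beats it.
Others bid (5, 5, 6, 24): truth gives 0; no alternative beats it.
(Checking all 625 profiles: 560 have a profitable deviation, 65 do not.)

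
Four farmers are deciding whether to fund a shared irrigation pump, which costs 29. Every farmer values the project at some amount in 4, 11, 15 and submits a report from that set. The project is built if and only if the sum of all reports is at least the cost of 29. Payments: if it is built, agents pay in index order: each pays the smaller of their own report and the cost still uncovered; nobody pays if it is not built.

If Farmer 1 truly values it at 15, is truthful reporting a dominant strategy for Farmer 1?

Consider the case where Farmer 2 reports 4, Farmer 3 reports 4 and Farmer 4 reports 11.
Truthful report 15: project built, pays 15, utility 15 - 15 = 0.
Report 11 instead: project built, pays 11, utility 15 - 11 = 4.
Since 4 > 0, reporting 11 is strictly better here, so truthful reporting is not dominant.

No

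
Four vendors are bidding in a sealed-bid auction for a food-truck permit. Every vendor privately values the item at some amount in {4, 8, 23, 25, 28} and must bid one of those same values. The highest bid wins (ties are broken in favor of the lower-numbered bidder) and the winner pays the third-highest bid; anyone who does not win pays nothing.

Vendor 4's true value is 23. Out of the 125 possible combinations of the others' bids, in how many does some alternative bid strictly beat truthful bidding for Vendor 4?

Others bid (4, 4, 23): truth gives 0; bid 25 gives 19 > 0. Violating.
Others bid (4, 4, 25): truth gives 0; bid 28 gives 19 > 0. Violating.
Others bid (4, 8, 23): truth gives 0; bid 25 gives 15 > 0. Violating.
Others bid (4, 8, 25): truth gives 0; bid 28 gives 15 > 0. Violating.
Others bid (4, 4, 4): truth gives 19; no alternative beats it.
Others bid (4, 4, 8): truth gives 19; no alternative beats it.
(Checking all 125 profiles: 24 have a profitable deviation, 101 do not.)

24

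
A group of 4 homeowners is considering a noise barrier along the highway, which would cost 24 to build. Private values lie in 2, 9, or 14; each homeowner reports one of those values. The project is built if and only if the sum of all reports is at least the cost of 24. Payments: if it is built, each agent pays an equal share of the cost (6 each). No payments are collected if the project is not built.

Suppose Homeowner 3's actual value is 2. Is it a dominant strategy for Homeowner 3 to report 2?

Yes

Check each profile of the others' reports and compare truth against every alternative report.
Others report (2, 2, 14): truth gives 0, best alternative gives -4.
Others report (2, 9, 9): truth gives 0, best alternative gives -4.
Others report (2, 14, 2): truth gives 0, best alternative gives -4.
Others report (9, 2, 9): truth gives 0, best alternative gives -4.
Others report (9, 9, 2): truth gives 0, best alternative gives -4.
Others report (14, 2, 2): truth gives 0, best alternative gives -4.
(Remaining 21 profiles checked similarly; truth is weakly best in each.)
In every case the truthful report is at least as good as any alternative, so it is a dominant strategy.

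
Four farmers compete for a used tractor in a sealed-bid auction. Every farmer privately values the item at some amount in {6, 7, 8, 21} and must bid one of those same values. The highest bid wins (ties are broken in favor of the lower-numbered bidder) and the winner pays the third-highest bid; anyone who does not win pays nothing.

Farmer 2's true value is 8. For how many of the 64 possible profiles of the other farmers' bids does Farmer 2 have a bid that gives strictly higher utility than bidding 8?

Others bid (6, 6, 21): truth gives 0; bid 21 gives 2 > 0. Violating.
Others bid (6, 7, 21): truth gives 0; bid 21 gives 1 > 0. Violating.
Others bid (6, 21, 6): truth gives 0; bid 21 gives 2 > 0. Violating.
Others bid (6, 21, 7): truth gives 0; bid 21 gives 1 > 0. Violating.
Others bid (6, 6, 6): truth gives 2; no alternative beats it.
Others bid (6, 6, 7): truth gives 2; no alternative beats it.
(Checking all 64 profiles: 12 have a profitable deviation, 52 do not.)

12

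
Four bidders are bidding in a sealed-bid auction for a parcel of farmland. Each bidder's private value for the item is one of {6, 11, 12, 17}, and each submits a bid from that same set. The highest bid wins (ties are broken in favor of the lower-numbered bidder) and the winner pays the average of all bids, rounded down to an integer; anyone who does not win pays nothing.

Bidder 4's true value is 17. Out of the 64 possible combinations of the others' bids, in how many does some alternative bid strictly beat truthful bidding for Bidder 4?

Others bid (6, 6, 6): truth gives 9; bid 11 gives 10 > 9. Violating.
Others bid (6, 6, 11): truth gives 7; bid 12 gives 9 > 7. Violating.
Others bid (6, 11, 6): truth gives 7; bid 12 gives 9 > 7. Violating.
Others bid (6, 11, 11): truth gives 6; bid 12 gives 7 > 6. Violating.
Others bid (6, 6, 12): truth gives 7; no alternative beats it.
Others bid (6, 6, 17): truth gives 0; no alternative beats it.
(Checking all 64 profiles: 8 have a profitable deviation, 56 do not.)

8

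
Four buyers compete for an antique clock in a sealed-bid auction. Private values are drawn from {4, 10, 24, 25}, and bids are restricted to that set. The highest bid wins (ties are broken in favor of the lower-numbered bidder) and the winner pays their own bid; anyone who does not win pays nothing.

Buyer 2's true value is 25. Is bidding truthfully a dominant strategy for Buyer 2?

Consider the case where Buyer 1 bids 4, Buyer 3 bids 4 and Buyer 4 bids 4.
Truthful bid 25: wins, pays 25, utility 25 - 25 = 0.
Bid 10 instead: wins, pays 10, utility 25 - 10 = 15.
Since 15 > 0, bidding 10 is strictly better here, so truthful bidding is not dominant.

No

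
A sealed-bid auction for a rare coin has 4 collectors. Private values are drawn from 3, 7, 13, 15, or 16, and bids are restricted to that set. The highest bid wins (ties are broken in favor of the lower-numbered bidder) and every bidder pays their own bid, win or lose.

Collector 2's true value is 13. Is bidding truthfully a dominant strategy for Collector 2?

Consider the case where Collector 1 bids 3, Collector 3 bids 3 and Collector 4 bids 3.
Truthful bid 13: wins, pays 13, utility 13 - 13 = 0.
Bid 7 instead: wins, pays 7, utility 13 - 7 = 6.
Since 6 > 0, bidding 7 is strictly better here, so truthful bidding is not dominant.

No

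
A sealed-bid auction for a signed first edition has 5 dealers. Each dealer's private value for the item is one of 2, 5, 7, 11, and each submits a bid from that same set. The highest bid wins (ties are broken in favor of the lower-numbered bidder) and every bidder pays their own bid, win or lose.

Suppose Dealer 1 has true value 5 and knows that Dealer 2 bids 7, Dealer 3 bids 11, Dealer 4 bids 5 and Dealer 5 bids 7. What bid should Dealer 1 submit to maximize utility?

Bid 2: loses but pays 2, utility -2.
Bid 5: loses but pays 5, utility -5.
Bid 7: loses but pays 7, utility -7.
Bid 11: wins, pays 11, utility 5 - 11 = -6.
The best choice is 2 with utility -2.

2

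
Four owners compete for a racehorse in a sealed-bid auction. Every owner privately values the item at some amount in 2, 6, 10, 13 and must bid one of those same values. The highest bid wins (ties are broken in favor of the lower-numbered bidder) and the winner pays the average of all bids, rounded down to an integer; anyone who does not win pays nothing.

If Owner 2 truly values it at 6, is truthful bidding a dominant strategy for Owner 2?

No

Consider the case where Owner 1 bids 6, Owner 3 bids 2 and Owner 4 bids 2.
Truthful bid 6: loses, pays 0, utility 0.
Bid 10 instead: wins, pays 5, utility 6 - 5 = 1.
Since 1 > 0, bidding 10 is strictly better here, so truthful bidding is not dominant.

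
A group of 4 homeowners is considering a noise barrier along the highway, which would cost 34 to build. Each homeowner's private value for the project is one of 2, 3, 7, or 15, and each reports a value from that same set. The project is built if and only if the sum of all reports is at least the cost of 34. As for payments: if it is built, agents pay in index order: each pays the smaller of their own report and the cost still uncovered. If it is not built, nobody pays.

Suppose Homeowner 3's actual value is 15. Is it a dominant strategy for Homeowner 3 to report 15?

Consider the case where Homeowner 1 reports 2, Homeowner 2 reports 15 and Homeowner 4 reports 15.
Truthful report 15: project built, pays 15, utility 15 - 15 = 0.
Report 2 instead: project built, pays 2, utility 15 - 2 = 13.
Since 13 > 0, reporting 2 is strictly better here, so truthful reporting is not dominant.

No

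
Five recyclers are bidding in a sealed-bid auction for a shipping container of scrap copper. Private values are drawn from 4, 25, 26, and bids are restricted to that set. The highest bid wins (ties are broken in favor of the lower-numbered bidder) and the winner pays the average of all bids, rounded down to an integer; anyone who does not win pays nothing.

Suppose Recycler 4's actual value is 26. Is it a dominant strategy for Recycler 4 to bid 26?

Check each profile of the others' bids and compare truth against every alternative bid.
Others bid (4, 4, 4, 26): truth gives 14, best alternative gives 0.
Others bid (4, 4, 25, 4): truth gives 14, best alternative gives 0.
Others bid (4, 25, 4, 4): truth gives 14, best alternative gives 0.
Others bid (25, 4, 4, 4): truth gives 14, best alternative gives 0.
Others bid (4, 4, 25, 25): truth gives 10, best alternative gives 0.
Others bid (4, 25, 4, 25): truth gives 10, best alternative gives 0.
(Remaining 75 profiles checked similarly; truth is weakly best in each.)
In every case the truthful bid is at least as good as any alternative, so it is a dominant strategy.

Yes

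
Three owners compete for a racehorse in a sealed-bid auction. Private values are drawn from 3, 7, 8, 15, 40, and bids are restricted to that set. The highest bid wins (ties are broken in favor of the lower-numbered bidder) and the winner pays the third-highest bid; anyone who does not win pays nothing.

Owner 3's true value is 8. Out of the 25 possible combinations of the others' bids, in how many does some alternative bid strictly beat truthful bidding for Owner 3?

Others bid (3, 8): truth gives 0; bid 15 gives 5 > 0. Violating.
Others bid (3, 15): truth gives 0; bid 40 gives 5 > 0. Violating.
Others bid (7, 8): truth gives 0; bid 15 gives 1 > 0. Violating.
Others bid (7, 15): truth gives 0; bid 40 gives 1 > 0. Violating.
Others bid (3, 3): truth gives 5; no alternative beats it.
Others bid (3, 7): truth gives 5; no alternative beats it.
(Checking all 25 profiles: 8 have a profitable deviation, 17 do not.)

8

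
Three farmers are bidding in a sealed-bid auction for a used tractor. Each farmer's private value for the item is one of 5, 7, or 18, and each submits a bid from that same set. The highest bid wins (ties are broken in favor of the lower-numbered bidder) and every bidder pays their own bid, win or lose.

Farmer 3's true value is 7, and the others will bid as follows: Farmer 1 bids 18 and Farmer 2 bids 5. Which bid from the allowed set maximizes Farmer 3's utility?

5

Bid 5: loses but pays 5, utility -5.
Bid 7: loses but pays 7, utility -7.
Bid 18: loses but pays 18, utility -18.
The best choice is 5 with utility -5.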